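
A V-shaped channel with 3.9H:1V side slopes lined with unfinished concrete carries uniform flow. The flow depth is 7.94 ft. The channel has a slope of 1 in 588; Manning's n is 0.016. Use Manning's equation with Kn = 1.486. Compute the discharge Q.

Q = 2310 ft³/s

For a triangular section with side slope z = 3.9: A = zy² = 3.9×7.94² = 245.9 ft²; P = 2y√(1+z²) = 2×7.94×4.026 = 63.94 ft.
Hydraulic radius R = A/P = 245.9/63.94 = 3.846 ft.
Manning's equation: Q = (1.486/n) A R^(2/3) S^(1/2) = (1.486/0.016) × 245.9 × 3.846^(2/3) × 0.001701^(1/2) = 2310 ft³/s.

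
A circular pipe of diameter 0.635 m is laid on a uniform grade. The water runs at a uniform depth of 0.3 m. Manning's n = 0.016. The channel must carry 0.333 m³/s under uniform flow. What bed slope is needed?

For a circular section of diameter D = 0.635 m at depth y = 0.3 m, the central angle is θ = 2 arccos(1 − 2y/D) = 3.031 rad. Then A = (D²/8)(θ − sin θ) = 0.1472 m² and P = Dθ/2 = 0.9624 m.
Hydraulic radius R = A/P = 0.1472/0.9624 = 0.153 m.
From Manning's equation, S = [nQ / (1 A R^(2/3))]² = [0.016 × 0.333 / (1 × 0.1472 × 0.153^(2/3))]² = 0.016.

S = 0.016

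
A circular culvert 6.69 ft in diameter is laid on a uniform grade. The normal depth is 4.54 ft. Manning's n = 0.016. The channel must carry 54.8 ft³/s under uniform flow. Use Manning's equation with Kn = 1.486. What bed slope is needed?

S = 0.00022

For a circular section of diameter D = 6.69 ft at depth y = 4.54 ft, the central angle is θ = 2 arccos(1 − 2y/D) = 3.872 rad. Then A = (D²/8)(θ − sin θ) = 25.4 ft² and P = Dθ/2 = 12.95 ft.
Hydraulic radius R = A/P = 25.4/12.95 = 1.961 ft.
From Manning's equation, S = [nQ / (1.486 A R^(2/3))]² = [0.016 × 54.8 / (1.486 × 25.4 × 1.961^(2/3))]² = 0.00022.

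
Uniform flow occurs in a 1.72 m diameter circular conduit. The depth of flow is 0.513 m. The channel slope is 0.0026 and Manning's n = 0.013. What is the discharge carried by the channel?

For a circular section of diameter D = 1.72 m at depth y = 0.513 m, the central angle is θ = 2 arccos(1 − 2y/D) = 2.311 rad. Then A = (D²/8)(θ − sin θ) = 0.5815 m² and P = Dθ/2 = 1.987 m.
Hydraulic radius R = A/P = 0.5815/1.987 = 0.2926 m.
Manning's equation: Q = (1/n) A R^(2/3) S^(1/2) = (1/0.013) × 0.5815 × 0.2926^(2/3) × 0.0026^(1/2) = 1.01 m³/s.

Q = 1.01 m³/s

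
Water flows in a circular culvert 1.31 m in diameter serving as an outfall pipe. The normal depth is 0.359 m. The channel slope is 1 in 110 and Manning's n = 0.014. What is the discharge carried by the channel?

Q = 0.716 m³/s

For a circular section of diameter D = 1.31 m at depth y = 0.359 m, the central angle is θ = 2 arccos(1 − 2y/D) = 2.204 rad. Then A = (D²/8)(θ − sin θ) = 0.2998 m² and P = Dθ/2 = 1.443 m.
Hydraulic radius R = A/P = 0.2998/1.443 = 0.2077 m.
Manning's equation: Q = (1/n) A R^(2/3) S^(1/2) = (1/0.014) × 0.2998 × 0.2077^(2/3) × 0.009091^(1/2) = 0.716 m³/s.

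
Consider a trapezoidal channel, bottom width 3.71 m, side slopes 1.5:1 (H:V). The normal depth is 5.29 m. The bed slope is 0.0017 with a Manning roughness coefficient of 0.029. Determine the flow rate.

With bottom width b = 3.71 m and side slope z = 1.5: A = (b + zy)y = (3.71 + 1.5×5.29)×5.29 = 61.6 m²; P = b + 2y√(1+z²) = 3.71 + 2×5.29×1.803 = 22.78 m.
Hydraulic radius R = A/P = 61.6/22.78 = 2.704 m.
Manning's equation: Q = (1/n) A R^(2/3) S^(1/2) = (1/0.029) × 61.6 × 2.704^(2/3) × 0.0017^(1/2) = 170 m³/s.

Q = 170 m³/s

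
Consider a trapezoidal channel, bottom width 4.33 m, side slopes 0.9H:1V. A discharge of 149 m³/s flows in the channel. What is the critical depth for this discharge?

At critical depth, Q² T / (g A³) = 1, i.e. A³/T = Q²/g = 149²/9.81 = 2263.
Try y = 2.95 m: A³/T = 907.6 — too small.
Try y = 4.14 m: A³/T = 3149 — too large.
Try y = 3.79 m: A³/T = 2264 — ≈ 2263.

y_c = 3.79 m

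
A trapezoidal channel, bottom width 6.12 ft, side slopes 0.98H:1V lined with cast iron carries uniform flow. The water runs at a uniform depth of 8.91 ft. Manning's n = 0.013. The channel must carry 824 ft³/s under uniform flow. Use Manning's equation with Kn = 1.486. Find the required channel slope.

With bottom width b = 6.12 ft and side slope z = 0.98: A = (b + zy)y = (6.12 + 0.98×8.91)×8.91 = 132.3 ft²; P = b + 2y√(1+z²) = 6.12 + 2×8.91×1.4 = 31.07 ft.
Hydraulic radius R = A/P = 132.3/31.07 = 4.259 ft.
From Manning's equation, S = [nQ / (1.486 A R^(2/3))]² = [0.013 × 824 / (1.486 × 132.3 × 4.259^(2/3))]² = 0.00043.

S = 0.00043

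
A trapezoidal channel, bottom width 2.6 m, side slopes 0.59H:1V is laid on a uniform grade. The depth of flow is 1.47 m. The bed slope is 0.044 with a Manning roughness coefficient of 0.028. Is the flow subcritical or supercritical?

With bottom width b = 2.6 m and side slope z = 0.59: A = (b + zy)y = (2.6 + 0.59×1.47)×1.47 = 5.097 m²; P = b + 2y√(1+z²) = 2.6 + 2×1.47×1.161 = 6.014 m.
Hydraulic radius R = A/P = 5.097/6.014 = 0.8476 m.
V = (1/n) R^(2/3) √S = (1/0.028) × 0.8476^(2/3) × √0.044 = 6.709 m/s. Hydraulic depth D_h = A/T = 5.097/4.335 = 1.176 m.
Froude number Fr = V/√(g·D_h) = 6.709/√(9.81×1.176) = 1.98, which is greater than 1, so the flow is supercritical.

supercritical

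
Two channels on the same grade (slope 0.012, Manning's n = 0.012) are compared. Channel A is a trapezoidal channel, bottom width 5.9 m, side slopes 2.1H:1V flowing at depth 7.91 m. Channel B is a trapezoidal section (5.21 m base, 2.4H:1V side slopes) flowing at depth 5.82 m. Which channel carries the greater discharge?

Channel A: With bottom width b = 5.9 m and side slope z = 2.1: A = (b + zy)y = (5.9 + 2.1×7.91)×7.91 = 178.1 m²; P = b + 2y√(1+z²) = 5.9 + 2×7.91×2.326 = 42.7 m. Hydraulic radius R = A/P = 178.1/42.7 = 4.17 m. Q_A = (1/0.012)·178.1·4.17^(2/3)·√0.012 = 4211 m³/s.
Channel B: With bottom width b = 5.21 m and side slope z = 2.4: A = (b + zy)y = (5.21 + 2.4×5.82)×5.82 = 111.6 m²; P = b + 2y√(1+z²) = 5.21 + 2×5.82×2.6 = 35.47 m. Hydraulic radius R = A/P = 111.6/35.47 = 3.146 m. Q_B = (1/0.012)·111.6·3.146^(2/3)·√0.012 = 2188 m³/s.
Q_A = 4211 m³/s vs Q_B = 2188 m³/s, so channel A carries more.

channel A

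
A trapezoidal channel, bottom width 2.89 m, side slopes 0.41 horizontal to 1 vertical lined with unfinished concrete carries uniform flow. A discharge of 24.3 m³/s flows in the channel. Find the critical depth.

y_c = 1.77 m

At critical depth, Q² T / (g A³) = 1, i.e. A³/T = Q²/g = 24.3²/9.81 = 60.19.
Trying y = 1.48 m: A³/T = 33.78 — low.
Trying y = 1.77 m: A³/T = 60.38 — close enough.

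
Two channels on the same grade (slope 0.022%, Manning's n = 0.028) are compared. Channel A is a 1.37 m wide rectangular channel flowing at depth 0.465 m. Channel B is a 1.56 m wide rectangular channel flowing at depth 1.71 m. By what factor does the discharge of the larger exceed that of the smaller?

Channel A: Flow area A = b·y = 1.37 × 0.465 = 0.6371 m². Wetted perimeter P = b + 2y = 1.37 + 2×0.465 = 2.3 m. Hydraulic radius R = A/P = 0.6371/2.3 = 0.277 m. Q_A = (1/0.028)·0.6371·0.277^(2/3)·√0.00022 = 0.1434 m³/s.
Channel B: Flow area A = b·y = 1.56 × 1.71 = 2.668 m². Wetted perimeter P = b + 2y = 1.56 + 2×1.71 = 4.98 m. Hydraulic radius R = A/P = 2.668/4.98 = 0.5357 m. Q_B = (1/0.028)·2.668·0.5357^(2/3)·√0.00022 = 0.932 m³/s.
The larger discharge is 0.932 m³/s and the smaller is 0.1434 m³/s; the ratio is 6.5.

6.5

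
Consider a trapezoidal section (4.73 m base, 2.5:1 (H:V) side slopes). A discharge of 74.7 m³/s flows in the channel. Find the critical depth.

At critical depth, Q² T / (g A³) = 1, i.e. A³/T = Q²/g = 74.7²/9.81 = 568.8.
At y = 1.48 m: A³/T = 160.1 — too small.
At y = 2.07 m: A³/T = 571.6 — ≈ 568.8.

y_c = 2.07 m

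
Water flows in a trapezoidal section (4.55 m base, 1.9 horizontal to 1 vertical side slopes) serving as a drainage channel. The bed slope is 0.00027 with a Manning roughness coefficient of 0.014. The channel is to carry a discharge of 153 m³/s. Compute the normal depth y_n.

Manning's equation rearranged: A R^(2/3) = nQ / (1·√S) = 0.014 × 153 / (√0.00027) = 130.4.
Try y = 3.65 m: A R^(2/3) = 68.15 — low.
Try y = 5.73 m: A R^(2/3) = 185.4 — high.
Try y = 4.9 m: A R^(2/3) = 130.2 — matches.

y_n = 4.9 m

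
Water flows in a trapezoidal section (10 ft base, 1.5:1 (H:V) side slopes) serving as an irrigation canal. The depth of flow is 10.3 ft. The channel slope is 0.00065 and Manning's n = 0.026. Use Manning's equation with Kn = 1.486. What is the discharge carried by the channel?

Q = 1200 ft³/s

With bottom width b = 10 ft and side slope z = 1.5: A = (b + zy)y = (10 + 1.5×10.3)×10.3 = 262.1 ft²; P = b + 2y√(1+z²) = 10 + 2×10.3×1.803 = 47.14 ft.
Hydraulic radius R = A/P = 262.1/47.14 = 5.561 ft.
Manning's equation: Q = (1.486/n) A R^(2/3) S^(1/2) = (1.486/0.026) × 262.1 × 5.561^(2/3) × 0.00065^(1/2) = 1200 ft³/s.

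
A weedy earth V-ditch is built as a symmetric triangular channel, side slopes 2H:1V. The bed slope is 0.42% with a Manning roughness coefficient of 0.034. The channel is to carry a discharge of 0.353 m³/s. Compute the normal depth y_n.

y_n = 0.501 m

Manning's equation rearranged: A R^(2/3) = nQ / (1·√S) = 0.034 × 0.353 / (√0.0042) = 0.1852.
Try y = 0.589 m: A R^(2/3) = 0.2851 — too large.
Try y = 0.35 m: A R^(2/3) = 0.07116 — too small.
Try y = 0.501 m: A R^(2/3) = 0.1852 — matches.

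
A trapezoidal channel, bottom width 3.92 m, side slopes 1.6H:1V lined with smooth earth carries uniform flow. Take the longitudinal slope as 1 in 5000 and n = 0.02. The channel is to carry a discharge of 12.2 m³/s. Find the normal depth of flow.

Manning's equation rearranged: A R^(2/3) = nQ / (1·√S) = 0.02 × 12.2 / (√0.0002) = 17.25.
Try y = 2.62 m: A R^(2/3) = 28.33 — over.
Try y = 1.78 m: A R^(2/3) = 13.09 — short.
Try y = 2.05 m: A R^(2/3) = 17.28 — ≈ 17.25.

y_n = 2.05 m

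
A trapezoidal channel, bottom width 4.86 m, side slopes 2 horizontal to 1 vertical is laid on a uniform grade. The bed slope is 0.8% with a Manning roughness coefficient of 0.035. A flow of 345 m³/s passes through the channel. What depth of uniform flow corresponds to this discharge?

Manning's equation rearranged: A R^(2/3) = nQ / (1·√S) = 0.035 × 345 / (√0.008) = 135.
Trying y = 4.32 m: A R^(2/3) = 104.9 — too small.
Trying y = 6.12 m: A R^(2/3) = 229.5 — too large.
Trying y = 4.84 m: A R^(2/3) = 134.9 — matches.

y_n = 4.84 m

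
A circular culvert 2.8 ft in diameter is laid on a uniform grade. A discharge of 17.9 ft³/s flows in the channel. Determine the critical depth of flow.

y_c = 1.38 ft

At critical depth, Q² T / (g A³) = 1, i.e. A³/T = Q²/g = 17.9²/32.2 = 9.951.
Trying y = 1.75 ft: A³/T = 24.48 — too large.
Trying y = 1.14 ft: A³/T = 4.747 — too small.
Trying y = 1.38 ft: A³/T = 9.865 — matches.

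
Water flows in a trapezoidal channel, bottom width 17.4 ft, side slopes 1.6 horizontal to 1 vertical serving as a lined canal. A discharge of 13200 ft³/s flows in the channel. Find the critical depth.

y_c = 16.5 ft

At critical depth, Q² T / (g A³) = 1, i.e. A³/T = Q²/g = 13200²/32.2 = 5411000.
At y = 14.3 ft: A³/T = 3026000 — short.
At y = 18.2 ft: A³/T = 8024000 — over.
At y = 16.5 ft: A³/T = 5377000 — close enough.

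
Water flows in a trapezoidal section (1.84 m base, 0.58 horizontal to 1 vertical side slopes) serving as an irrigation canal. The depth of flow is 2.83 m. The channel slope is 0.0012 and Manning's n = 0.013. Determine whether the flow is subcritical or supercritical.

subcritical

With bottom width b = 1.84 m and side slope z = 0.58: A = (b + zy)y = (1.84 + 0.58×2.83)×2.83 = 9.852 m²; P = b + 2y√(1+z²) = 1.84 + 2×2.83×1.156 = 8.383 m.
Hydraulic radius R = A/P = 9.852/8.383 = 1.175 m.
V = (1/n) R^(2/3) √S = (1/0.013) × 1.175^(2/3) × √0.0012 = 2.968 m/s. Hydraulic depth D_h = A/T = 9.852/5.123 = 1.923 m.
Froude number Fr = V/√(g·D_h) = 2.968/√(9.81×1.923) = 0.683, which is less than 1, so the flow is subcritical.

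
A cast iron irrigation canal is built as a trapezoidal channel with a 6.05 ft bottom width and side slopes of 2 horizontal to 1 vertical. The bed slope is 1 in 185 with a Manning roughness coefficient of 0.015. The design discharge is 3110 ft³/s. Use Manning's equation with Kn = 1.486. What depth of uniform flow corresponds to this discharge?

y_n = 7.74 ft

Manning's equation rearranged: A R^(2/3) = nQ / (1.486·√S) = 0.015 × 3110 / (1.486 × √0.005405) = 427.
Try y = 5.97 ft: A R^(2/3) = 237.1 — too small.
Try y = 7.74 ft: A R^(2/3) = 426.7 — ≈ 427.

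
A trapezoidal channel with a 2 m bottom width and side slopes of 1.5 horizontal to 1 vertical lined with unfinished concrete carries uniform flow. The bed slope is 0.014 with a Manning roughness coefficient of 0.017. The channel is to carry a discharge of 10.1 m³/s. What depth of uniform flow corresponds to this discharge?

y_n = 0.744 m

Manning's equation rearranged: A R^(2/3) = nQ / (1·√S) = 0.017 × 10.1 / (√0.014) = 1.451.
Try y = 0.952 m: A R^(2/3) = 2.323 — high.
Try y = 0.575 m: A R^(2/3) = 0.8996 — low.
Try y = 0.744 m: A R^(2/3) = 1.451 — ≈ 1.451.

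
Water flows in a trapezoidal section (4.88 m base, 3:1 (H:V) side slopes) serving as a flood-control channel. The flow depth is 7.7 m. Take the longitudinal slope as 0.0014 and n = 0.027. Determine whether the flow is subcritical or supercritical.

With bottom width b = 4.88 m and side slope z = 3: A = (b + zy)y = (4.88 + 3×7.7)×7.7 = 215.4 m²; P = b + 2y√(1+z²) = 4.88 + 2×7.7×3.162 = 53.58 m.
Hydraulic radius R = A/P = 215.4/53.58 = 4.021 m.
V = (1/n) R^(2/3) √S = (1/0.027) × 4.021^(2/3) × √0.0014 = 3.504 m/s. Hydraulic depth D_h = A/T = 215.4/51.08 = 4.218 m.
Froude number Fr = V/√(g·D_h) = 3.504/√(9.81×4.218) = 0.545, which is less than 1, so the flow is subcritical.

subcritical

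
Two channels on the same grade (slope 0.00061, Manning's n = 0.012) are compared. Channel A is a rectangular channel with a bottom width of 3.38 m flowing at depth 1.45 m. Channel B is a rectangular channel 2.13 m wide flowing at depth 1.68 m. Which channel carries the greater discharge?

channel A

Channel A: Flow area A = b·y = 3.38 × 1.45 = 4.901 m². Wetted perimeter P = b + 2y = 3.38 + 2×1.45 = 6.28 m. Hydraulic radius R = A/P = 4.901/6.28 = 0.7804 m. Q_A = (1/0.012)·4.901·0.7804^(2/3)·√0.00061 = 8.55 m³/s.
Channel B: Flow area A = b·y = 2.13 × 1.68 = 3.578 m². Wetted perimeter P = b + 2y = 2.13 + 2×1.68 = 5.49 m. Hydraulic radius R = A/P = 3.578/5.49 = 0.6518 m. Q_B = (1/0.012)·3.578·0.6518^(2/3)·√0.00061 = 5.537 m³/s.
Q_A = 8.55 m³/s vs Q_B = 5.537 m³/s, so channel A carries more.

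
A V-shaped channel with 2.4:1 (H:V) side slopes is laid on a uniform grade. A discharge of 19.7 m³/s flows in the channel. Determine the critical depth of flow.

At critical depth, Q² T / (g A³) = 1, i.e. A³/T = Q²/g = 19.7²/9.81 = 39.56.
Trying y = 1.92 m: A³/T = 75.14 — too large.
Trying y = 1.24 m: A³/T = 8.443 — too small.
Trying y = 1.69 m: A³/T = 39.7 — ≈ 39.56.

y_c = 1.69 m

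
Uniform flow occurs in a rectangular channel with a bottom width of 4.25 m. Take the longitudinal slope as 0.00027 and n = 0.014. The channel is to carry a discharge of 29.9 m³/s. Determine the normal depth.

y_n = 4.66 m

Manning's equation rearranged: A R^(2/3) = nQ / (1·√S) = 0.014 × 29.9 / (√0.00027) = 25.48.
Trying y = 3.46 m: A R^(2/3) = 17.66 — low.
Trying y = 4.66 m: A R^(2/3) = 25.48 — close enough.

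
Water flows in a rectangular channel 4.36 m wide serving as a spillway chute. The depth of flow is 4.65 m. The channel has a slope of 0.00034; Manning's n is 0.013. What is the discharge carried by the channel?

Q = 37.4 m³/s

Flow area A = b·y = 4.36 × 4.65 = 20.27 m². Wetted perimeter P = b + 2y = 4.36 + 2×4.65 = 13.66 m.
Hydraulic radius R = A/P = 20.27/13.66 = 1.484 m.
Manning's equation: Q = (1/n) A R^(2/3) S^(1/2) = (1/0.013) × 20.27 × 1.484^(2/3) × 0.00034^(1/2) = 37.4 m³/s.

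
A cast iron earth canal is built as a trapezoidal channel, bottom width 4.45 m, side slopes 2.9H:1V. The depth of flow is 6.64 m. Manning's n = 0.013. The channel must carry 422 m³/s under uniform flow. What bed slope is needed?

S = 0.00023

With bottom width b = 4.45 m and side slope z = 2.9: A = (b + zy)y = (4.45 + 2.9×6.64)×6.64 = 157.4 m²; P = b + 2y√(1+z²) = 4.45 + 2×6.64×3.068 = 45.19 m.
Hydraulic radius R = A/P = 157.4/45.19 = 3.483 m.
From Manning's equation, S = [nQ / (1 A R^(2/3))]² = [0.013 × 422 / (1 × 157.4 × 3.483^(2/3))]² = 0.00023.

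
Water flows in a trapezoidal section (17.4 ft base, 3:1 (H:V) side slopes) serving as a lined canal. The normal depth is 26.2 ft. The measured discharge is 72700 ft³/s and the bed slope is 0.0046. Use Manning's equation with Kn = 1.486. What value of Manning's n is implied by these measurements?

With bottom width b = 17.4 ft and side slope z = 3: A = (b + zy)y = (17.4 + 3×26.2)×26.2 = 2515 ft²; P = b + 2y√(1+z²) = 17.4 + 2×26.2×3.162 = 183.1 ft.
Hydraulic radius R = A/P = 2515/183.1 = 13.74 ft.
Rearranging Manning's equation: n = (1.486/Q) A R^(2/3) S^(1/2) = (1.486/72700) × 2515 × 13.74^(2/3) × √0.0046 = 0.02.

n = 0.02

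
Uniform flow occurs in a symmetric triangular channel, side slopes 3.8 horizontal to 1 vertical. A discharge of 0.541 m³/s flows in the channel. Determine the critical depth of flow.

At critical depth, Q² T / (g A³) = 1, i.e. A³/T = Q²/g = 0.541²/9.81 = 0.02983.
Trying y = 0.425 m: A³/T = 0.1001 — too large.
Trying y = 0.298 m: A³/T = 0.01697 — too small.
Trying y = 0.334 m: A³/T = 0.03001 — ≈ 0.02983.

y_c = 0.334 m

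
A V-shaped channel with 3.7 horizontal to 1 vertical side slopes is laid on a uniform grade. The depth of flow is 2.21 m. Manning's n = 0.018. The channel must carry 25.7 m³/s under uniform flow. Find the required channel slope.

S = 0.000601

For a triangular section with side slope z = 3.7: A = zy² = 3.7×2.21² = 18.07 m²; P = 2y√(1+z²) = 2×2.21×3.833 = 16.94 m.
Hydraulic radius R = A/P = 18.07/16.94 = 1.067 m.
From Manning's equation, S = [nQ / (1 A R^(2/3))]² = [0.018 × 25.7 / (1 × 18.07 × 1.067^(2/3))]² = 0.000601.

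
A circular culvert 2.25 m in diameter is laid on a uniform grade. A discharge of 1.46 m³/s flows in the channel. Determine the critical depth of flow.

At critical depth, Q² T / (g A³) = 1, i.e. A³/T = Q²/g = 1.46²/9.81 = 0.2173.
Trying y = 0.373 m: A³/T = 0.04825 — short.
Trying y = 0.548 m: A³/T = 0.2177 — ≈ 0.2173.

y_c = 0.548 m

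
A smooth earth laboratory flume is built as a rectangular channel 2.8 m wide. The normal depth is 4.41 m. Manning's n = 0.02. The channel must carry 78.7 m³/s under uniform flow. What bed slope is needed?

S = 0.015

Flow area A = b·y = 2.8 × 4.41 = 12.35 m². Wetted perimeter P = b + 2y = 2.8 + 2×4.41 = 11.62 m.
Hydraulic radius R = A/P = 12.35/11.62 = 1.063 m.
From Manning's equation, S = [nQ / (1 A R^(2/3))]² = [0.02 × 78.7 / (1 × 12.35 × 1.063^(2/3))]² = 0.015.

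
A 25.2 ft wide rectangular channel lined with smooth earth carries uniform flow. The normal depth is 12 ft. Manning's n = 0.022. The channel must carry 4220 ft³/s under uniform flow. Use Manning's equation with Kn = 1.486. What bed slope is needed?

S = 0.00379

Flow area A = b·y = 25.2 × 12 = 302.4 ft². Wetted perimeter P = b + 2y = 25.2 + 2×12 = 49.2 ft.
Hydraulic radius R = A/P = 302.4/49.2 = 6.146 ft.
From Manning's equation, S = [nQ / (1.486 A R^(2/3))]² = [0.022 × 4220 / (1.486 × 302.4 × 6.146^(2/3))]² = 0.00379.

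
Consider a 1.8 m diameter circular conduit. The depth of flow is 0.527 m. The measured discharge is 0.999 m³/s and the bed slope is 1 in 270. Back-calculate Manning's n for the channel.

n = 0.017

For a circular section of diameter D = 1.8 m at depth y = 0.527 m, the central angle is θ = 2 arccos(1 − 2y/D) = 2.287 rad. Then A = (D²/8)(θ − sin θ) = 0.6207 m² and P = Dθ/2 = 2.058 m.
Hydraulic radius R = A/P = 0.6207/2.058 = 0.3016 m.
Rearranging Manning's equation: n = (1/Q) A R^(2/3) S^(1/2) = (1/0.999) × 0.6207 × 0.3016^(2/3) × √0.003704 = 0.017.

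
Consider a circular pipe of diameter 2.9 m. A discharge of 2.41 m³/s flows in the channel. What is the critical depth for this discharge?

y_c = 0.659 m

At critical depth, Q² T / (g A³) = 1, i.e. A³/T = Q²/g = 2.41²/9.81 = 0.5921.
Trying y = 0.754 m: A³/T = 0.9989 — too large.
Trying y = 0.521 m: A³/T = 0.2354 — too small.
Trying y = 0.659 m: A³/T = 0.5908 — close enough.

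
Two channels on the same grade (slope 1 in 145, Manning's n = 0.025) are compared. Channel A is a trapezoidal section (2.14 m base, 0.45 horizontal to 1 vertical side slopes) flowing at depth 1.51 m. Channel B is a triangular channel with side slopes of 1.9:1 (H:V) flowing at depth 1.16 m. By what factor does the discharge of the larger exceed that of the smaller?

2.2

Channel A: With bottom width b = 2.14 m and side slope z = 0.45: A = (b + zy)y = (2.14 + 0.45×1.51)×1.51 = 4.257 m²; P = b + 2y√(1+z²) = 2.14 + 2×1.51×1.097 = 5.452 m. Hydraulic radius R = A/P = 4.257/5.452 = 0.7809 m. Q_A = (1/0.025)·4.257·0.7809^(2/3)·√0.006897 = 11.99 m³/s.
Channel B: For a triangular section with side slope z = 1.9: A = zy² = 1.9×1.16² = 2.557 m²; P = 2y√(1+z²) = 2×1.16×2.147 = 4.981 m. Hydraulic radius R = A/P = 2.557/4.981 = 0.5133 m. Q_B = (1/0.025)·2.557·0.5133^(2/3)·√0.006897 = 5.444 m³/s.
The larger discharge is 11.99 m³/s and the smaller is 5.444 m³/s; the ratio is 2.2.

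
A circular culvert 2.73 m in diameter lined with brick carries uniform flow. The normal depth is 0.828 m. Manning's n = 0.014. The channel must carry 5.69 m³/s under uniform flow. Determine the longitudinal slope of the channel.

For a circular section of diameter D = 2.73 m at depth y = 0.828 m, the central angle is θ = 2 arccos(1 − 2y/D) = 2.333 rad. Then A = (D²/8)(θ − sin θ) = 1.499 m² and P = Dθ/2 = 3.184 m.
Hydraulic radius R = A/P = 1.499/3.184 = 0.4709 m.
From Manning's equation, S = [nQ / (1 A R^(2/3))]² = [0.014 × 5.69 / (1 × 1.499 × 0.4709^(2/3))]² = 0.0077.

S = 0.0077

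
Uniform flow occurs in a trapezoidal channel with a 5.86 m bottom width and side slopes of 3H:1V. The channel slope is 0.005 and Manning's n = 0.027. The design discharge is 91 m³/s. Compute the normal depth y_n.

Manning's equation rearranged: A R^(2/3) = nQ / (1·√S) = 0.027 × 91 / (√0.005) = 34.75.
At y = 1.79 m: A R^(2/3) = 22.32 — low.
At y = 2.46 m: A R^(2/3) = 43.07 — high.
At y = 2.22 m: A R^(2/3) = 34.73 — matches.

y_n = 2.22 m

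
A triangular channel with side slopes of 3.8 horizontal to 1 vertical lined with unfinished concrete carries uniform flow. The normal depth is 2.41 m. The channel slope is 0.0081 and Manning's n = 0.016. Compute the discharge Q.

Q = 137 m³/s

For a triangular section with side slope z = 3.8: A = zy² = 3.8×2.41² = 22.07 m²; P = 2y√(1+z²) = 2×2.41×3.929 = 18.94 m.
Hydraulic radius R = A/P = 22.07/18.94 = 1.165 m.
Manning's equation: Q = (1/n) A R^(2/3) S^(1/2) = (1/0.016) × 22.07 × 1.165^(2/3) × 0.0081^(1/2) = 137 m³/s.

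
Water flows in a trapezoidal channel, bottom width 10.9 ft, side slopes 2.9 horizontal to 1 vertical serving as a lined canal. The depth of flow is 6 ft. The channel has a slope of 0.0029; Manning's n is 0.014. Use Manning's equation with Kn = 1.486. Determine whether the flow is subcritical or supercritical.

supercritical

With bottom width b = 10.9 ft and side slope z = 2.9: A = (b + zy)y = (10.9 + 2.9×6)×6 = 169.8 ft²; P = b + 2y√(1+z²) = 10.9 + 2×6×3.068 = 47.71 ft.
Hydraulic radius R = A/P = 169.8/47.71 = 3.559 ft.
V = (1.486/n) R^(2/3) √S = (1.486/0.014) × 3.559^(2/3) × √0.0029 = 13.32 ft/s. Hydraulic depth D_h = A/T = 169.8/45.7 = 3.716 ft.
Froude number Fr = V/√(g·D_h) = 13.32/√(32.2×3.716) = 1.22, which is greater than 1, so the flow is supercritical.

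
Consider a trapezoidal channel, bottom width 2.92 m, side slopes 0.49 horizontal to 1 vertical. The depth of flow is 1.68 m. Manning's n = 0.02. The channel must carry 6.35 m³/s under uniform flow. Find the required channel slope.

With bottom width b = 2.92 m and side slope z = 0.49: A = (b + zy)y = (2.92 + 0.49×1.68)×1.68 = 6.289 m²; P = b + 2y√(1+z²) = 2.92 + 2×1.68×1.114 = 6.662 m.
Hydraulic radius R = A/P = 6.289/6.662 = 0.944 m.
From Manning's equation, S = [nQ / (1 A R^(2/3))]² = [0.02 × 6.35 / (1 × 6.289 × 0.944^(2/3))]² = 0.00044.

S = 0.00044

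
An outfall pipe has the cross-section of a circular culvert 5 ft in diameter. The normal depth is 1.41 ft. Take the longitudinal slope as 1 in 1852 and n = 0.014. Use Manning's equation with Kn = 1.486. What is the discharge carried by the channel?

For a circular section of diameter D = 5 ft at depth y = 1.41 ft, the central angle is θ = 2 arccos(1 − 2y/D) = 2.239 rad. Then A = (D²/8)(θ − sin θ) = 4.545 ft² and P = Dθ/2 = 5.598 ft.
Hydraulic radius R = A/P = 4.545/5.598 = 0.8119 ft.
Manning's equation: Q = (1.486/n) A R^(2/3) S^(1/2) = (1.486/0.014) × 4.545 × 0.8119^(2/3) × 0.00054^(1/2) = 9.76 ft³/s.

Q = 9.76 ft³/s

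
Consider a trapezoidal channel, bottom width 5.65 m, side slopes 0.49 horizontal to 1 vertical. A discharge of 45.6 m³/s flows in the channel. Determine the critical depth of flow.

y_c = 1.78 m

At critical depth, Q² T / (g A³) = 1, i.e. A³/T = Q²/g = 45.6²/9.81 = 212.
At y = 1.51 m: A³/T = 126 — low.
At y = 2.23 m: A³/T = 433.9 — high.
At y = 1.78 m: A³/T = 211.6 — close enough.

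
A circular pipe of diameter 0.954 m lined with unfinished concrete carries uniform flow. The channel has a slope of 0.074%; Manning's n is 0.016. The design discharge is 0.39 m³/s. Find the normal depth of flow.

y_n = 0.666 m

Manning's equation rearranged: A R^(2/3) = nQ / (1·√S) = 0.016 × 0.39 / (√0.00074) = 0.2294.
Trying y = 0.47 m: A R^(2/3) = 0.134 — short.
Trying y = 0.666 m: A R^(2/3) = 0.2293 — ≈ 0.2294.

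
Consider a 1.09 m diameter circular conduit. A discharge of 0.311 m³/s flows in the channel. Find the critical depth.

y_c = 0.304 m

At critical depth, Q² T / (g A³) = 1, i.e. A³/T = Q²/g = 0.311²/9.81 = 0.009859.
Trying y = 0.379 m: A³/T = 0.02312 — over.
Trying y = 0.266 m: A³/T = 0.005854 — short.
Trying y = 0.304 m: A³/T = 0.009844 — matches.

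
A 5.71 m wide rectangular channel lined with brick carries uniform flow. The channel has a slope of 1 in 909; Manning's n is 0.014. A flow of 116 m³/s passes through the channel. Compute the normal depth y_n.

y_n = 5.61 m

Manning's equation rearranged: A R^(2/3) = nQ / (1·√S) = 0.014 × 116 / (√0.0011) = 48.96.
Trying y = 6.58 m: A R^(2/3) = 59.46 — too large.
Trying y = 4.78 m: A R^(2/3) = 40.2 — too small.
Trying y = 5.61 m: A R^(2/3) = 49 — ≈ 48.96.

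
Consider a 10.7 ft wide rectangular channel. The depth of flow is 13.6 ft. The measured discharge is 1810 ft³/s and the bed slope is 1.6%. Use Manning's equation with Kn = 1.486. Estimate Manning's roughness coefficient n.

n = 0.0371

Flow area A = b·y = 10.7 × 13.6 = 145.5 ft². Wetted perimeter P = b + 2y = 10.7 + 2×13.6 = 37.9 ft.
Hydraulic radius R = A/P = 145.5/37.9 = 3.84 ft.
Rearranging Manning's equation: n = (1.486/Q) A R^(2/3) S^(1/2) = (1.486/1810) × 145.5 × 3.84^(2/3) × √0.016 = 0.0371.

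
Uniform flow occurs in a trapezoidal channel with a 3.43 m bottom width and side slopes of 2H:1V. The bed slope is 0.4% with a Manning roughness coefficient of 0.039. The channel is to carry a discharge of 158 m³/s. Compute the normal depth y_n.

Manning's equation rearranged: A R^(2/3) = nQ / (1·√S) = 0.039 × 158 / (√0.004) = 97.43.
Trying y = 5.32 m: A R^(2/3) = 146.9 — over.
Trying y = 3.89 m: A R^(2/3) = 71.37 — short.
Trying y = 4.46 m: A R^(2/3) = 97.53 — close enough.

y_n = 4.46 m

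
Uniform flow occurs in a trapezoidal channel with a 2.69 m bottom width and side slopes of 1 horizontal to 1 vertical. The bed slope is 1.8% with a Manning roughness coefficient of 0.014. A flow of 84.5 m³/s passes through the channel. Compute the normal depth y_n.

Manning's equation rearranged: A R^(2/3) = nQ / (1·√S) = 0.014 × 84.5 / (√0.018) = 8.818.
Try y = 1.3 m: A R^(2/3) = 4.525 — low.
Try y = 2.3 m: A R^(2/3) = 13.3 — high.
Try y = 1.86 m: A R^(2/3) = 8.823 — close enough.

y_n = 1.86 m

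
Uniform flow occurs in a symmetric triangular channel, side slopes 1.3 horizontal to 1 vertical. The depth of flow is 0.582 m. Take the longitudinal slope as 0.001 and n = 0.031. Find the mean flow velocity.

V = 0.384 m/s

For a triangular section with side slope z = 1.3: A = zy² = 1.3×0.582² = 0.4403 m²; P = 2y√(1+z²) = 2×0.582×1.64 = 1.909 m.
Hydraulic radius R = A/P = 0.4403/1.909 = 0.2307 m.
From Manning's equation, V = (1/n) R^(2/3) S^(1/2) = (1/0.031) × 0.2307^(2/3) × 0.001^(1/2) = 0.384 m/s.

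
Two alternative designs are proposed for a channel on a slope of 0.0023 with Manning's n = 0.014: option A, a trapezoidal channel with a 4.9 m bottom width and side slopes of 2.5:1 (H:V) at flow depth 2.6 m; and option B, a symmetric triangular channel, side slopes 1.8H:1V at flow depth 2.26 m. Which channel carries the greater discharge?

channel A

Channel A: With bottom width b = 4.9 m and side slope z = 2.5: A = (b + zy)y = (4.9 + 2.5×2.6)×2.6 = 29.64 m²; P = b + 2y√(1+z²) = 4.9 + 2×2.6×2.693 = 18.9 m. Hydraulic radius R = A/P = 29.64/18.9 = 1.568 m. Q_A = (1/0.014)·29.64·1.568^(2/3)·√0.0023 = 137 m³/s.
Channel B: For a triangular section with side slope z = 1.8: A = zy² = 1.8×2.26² = 9.194 m²; P = 2y√(1+z²) = 2×2.26×2.059 = 9.307 m. Hydraulic radius R = A/P = 9.194/9.307 = 0.9878 m. Q_B = (1/0.014)·9.194·0.9878^(2/3)·√0.0023 = 31.24 m³/s.
Q_A = 137 m³/s vs Q_B = 31.24 m³/s, so channel A carries more.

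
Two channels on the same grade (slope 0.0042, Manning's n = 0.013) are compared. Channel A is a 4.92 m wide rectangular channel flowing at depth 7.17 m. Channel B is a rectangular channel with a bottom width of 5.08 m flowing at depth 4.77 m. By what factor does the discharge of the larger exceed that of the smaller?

1.56

Channel A: Flow area A = b·y = 4.92 × 7.17 = 35.28 m². Wetted perimeter P = b + 2y = 4.92 + 2×7.17 = 19.26 m. Hydraulic radius R = A/P = 35.28/19.26 = 1.832 m. Q_A = (1/0.013)·35.28·1.832^(2/3)·√0.0042 = 263.3 m³/s.
Channel B: Flow area A = b·y = 5.08 × 4.77 = 24.23 m². Wetted perimeter P = b + 2y = 5.08 + 2×4.77 = 14.62 m. Hydraulic radius R = A/P = 24.23/14.62 = 1.657 m. Q_B = (1/0.013)·24.23·1.657^(2/3)·√0.0042 = 169.2 m³/s.
The larger discharge is 263.3 m³/s and the smaller is 169.2 m³/s; the ratio is 1.56.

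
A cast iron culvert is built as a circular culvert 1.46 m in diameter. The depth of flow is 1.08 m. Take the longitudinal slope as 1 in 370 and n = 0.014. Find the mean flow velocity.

V = 2.15 m/s

For a circular section of diameter D = 1.46 m at depth y = 1.08 m, the central angle is θ = 2 arccos(1 − 2y/D) = 4.142 rad. Then A = (D²/8)(θ − sin θ) = 1.328 m² and P = Dθ/2 = 3.023 m.
Hydraulic radius R = A/P = 1.328/3.023 = 0.4392 m.
From Manning's equation, V = (1/n) R^(2/3) S^(1/2) = (1/0.014) × 0.4392^(2/3) × 0.002703^(1/2) = 2.15 m/s.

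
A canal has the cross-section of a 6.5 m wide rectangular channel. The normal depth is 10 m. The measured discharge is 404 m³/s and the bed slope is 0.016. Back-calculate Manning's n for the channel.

n = 0.037

Flow area A = b·y = 6.5 × 10 = 65 m². Wetted perimeter P = b + 2y = 6.5 + 2×10 = 26.5 m.
Hydraulic radius R = A/P = 65/26.5 = 2.453 m.
Rearranging Manning's equation: n = (1/Q) A R^(2/3) S^(1/2) = (1/404) × 65 × 2.453^(2/3) × √0.016 = 0.037.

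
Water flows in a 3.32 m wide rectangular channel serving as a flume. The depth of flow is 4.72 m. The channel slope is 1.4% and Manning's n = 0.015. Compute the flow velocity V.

V = 9.05 m/s

Flow area A = b·y = 3.32 × 4.72 = 15.67 m². Wetted perimeter P = b + 2y = 3.32 + 2×4.72 = 12.76 m.
Hydraulic radius R = A/P = 15.67/12.76 = 1.228 m.
From Manning's equation, V = (1/n) R^(2/3) S^(1/2) = (1/0.015) × 1.228^(2/3) × 0.014^(1/2) = 9.05 m/s.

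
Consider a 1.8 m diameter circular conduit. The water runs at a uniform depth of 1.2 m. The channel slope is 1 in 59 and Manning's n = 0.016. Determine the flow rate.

For a circular section of diameter D = 1.8 m at depth y = 1.2 m, the central angle is θ = 2 arccos(1 − 2y/D) = 3.821 rad. Then A = (D²/8)(θ − sin θ) = 1.802 m² and P = Dθ/2 = 3.439 m.
Hydraulic radius R = A/P = 1.802/3.439 = 0.524 m.
Manning's equation: Q = (1/n) A R^(2/3) S^(1/2) = (1/0.016) × 1.802 × 0.524^(2/3) × 0.01695^(1/2) = 9.53 m³/s.

Q = 9.53 m³/s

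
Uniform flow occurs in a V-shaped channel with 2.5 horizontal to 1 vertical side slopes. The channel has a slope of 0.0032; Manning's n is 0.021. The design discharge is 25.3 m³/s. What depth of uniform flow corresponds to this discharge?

y_n = 1.99 m

Manning's equation rearranged: A R^(2/3) = nQ / (1·√S) = 0.021 × 25.3 / (√0.0032) = 9.392.
At y = 2.49 m: A R^(2/3) = 17.07 — high.
At y = 1.59 m: A R^(2/3) = 5.162 — low.
At y = 1.99 m: A R^(2/3) = 9.391 — close enough.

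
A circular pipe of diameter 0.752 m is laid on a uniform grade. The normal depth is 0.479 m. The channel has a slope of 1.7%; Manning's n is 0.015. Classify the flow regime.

supercritical

For a circular section of diameter D = 0.752 m at depth y = 0.479 m, the central angle is θ = 2 arccos(1 − 2y/D) = 3.697 rad. Then A = (D²/8)(θ − sin θ) = 0.2985 m² and P = Dθ/2 = 1.39 m.
Hydraulic radius R = A/P = 0.2985/1.39 = 0.2148 m.
V = (1/n) R^(2/3) √S = (1/0.015) × 0.2148^(2/3) × √0.017 = 3.118 m/s. Hydraulic depth D_h = A/T = 0.2985/0.7232 = 0.4128 m.
Froude number Fr = V/√(g·D_h) = 3.118/√(9.81×0.4128) = 1.55, which is greater than 1, so the flow is supercritical.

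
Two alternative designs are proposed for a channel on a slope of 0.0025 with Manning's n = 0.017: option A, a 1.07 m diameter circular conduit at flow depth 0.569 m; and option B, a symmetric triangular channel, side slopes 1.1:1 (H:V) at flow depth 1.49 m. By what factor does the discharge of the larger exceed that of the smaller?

7.93

Channel A: For a circular section of diameter D = 1.07 m at depth y = 0.569 m, the central angle is θ = 2 arccos(1 − 2y/D) = 3.269 rad. Then A = (D²/8)(θ − sin θ) = 0.486 m² and P = Dθ/2 = 1.749 m. Hydraulic radius R = A/P = 0.486/1.749 = 0.2779 m. Q_A = (1/0.017)·0.486·0.2779^(2/3)·√0.0025 = 0.6086 m³/s.
Channel B: For a triangular section with side slope z = 1.1: A = zy² = 1.1×1.49² = 2.442 m²; P = 2y√(1+z²) = 2×1.49×1.487 = 4.43 m. Hydraulic radius R = A/P = 2.442/4.43 = 0.5513 m. Q_B = (1/0.017)·2.442·0.5513^(2/3)·√0.0025 = 4.829 m³/s.
The larger discharge is 4.829 m³/s and the smaller is 0.6086 m³/s; the ratio is 7.93.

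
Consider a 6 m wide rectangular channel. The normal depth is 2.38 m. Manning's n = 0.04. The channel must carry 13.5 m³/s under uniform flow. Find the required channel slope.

S = 0.00098

Flow area A = b·y = 6 × 2.38 = 14.28 m². Wetted perimeter P = b + 2y = 6 + 2×2.38 = 10.76 m.
Hydraulic radius R = A/P = 14.28/10.76 = 1.327 m.
From Manning's equation, S = [nQ / (1 A R^(2/3))]² = [0.04 × 13.5 / (1 × 14.28 × 1.327^(2/3))]² = 0.00098.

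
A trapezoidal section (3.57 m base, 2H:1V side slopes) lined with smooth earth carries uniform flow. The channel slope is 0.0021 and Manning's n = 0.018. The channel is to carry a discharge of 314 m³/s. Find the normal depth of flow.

y_n = 4.91 m

Manning's equation rearranged: A R^(2/3) = nQ / (1·√S) = 0.018 × 314 / (√0.0021) = 123.3.
Trying y = 3.45 m: A R^(2/3) = 55.44 — low.
Trying y = 5.32 m: A R^(2/3) = 148.8 — high.
Trying y = 4.91 m: A R^(2/3) = 123.5 — ≈ 123.3.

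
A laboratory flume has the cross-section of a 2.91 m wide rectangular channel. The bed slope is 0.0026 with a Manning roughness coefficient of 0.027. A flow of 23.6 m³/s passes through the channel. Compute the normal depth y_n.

Manning's equation rearranged: A R^(2/3) = nQ / (1·√S) = 0.027 × 23.6 / (√0.0026) = 12.5.
Trying y = 5.15 m: A R^(2/3) = 16.3 — too large.
Trying y = 3.22 m: A R^(2/3) = 9.384 — too small.
Trying y = 4.1 m: A R^(2/3) = 12.51 — matches.

y_n = 4.1 m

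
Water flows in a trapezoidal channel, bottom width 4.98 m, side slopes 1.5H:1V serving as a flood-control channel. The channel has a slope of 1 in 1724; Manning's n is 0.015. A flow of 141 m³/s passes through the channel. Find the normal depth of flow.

Manning's equation rearranged: A R^(2/3) = nQ / (1·√S) = 0.015 × 141 / (√0.00058) = 87.82.
Trying y = 5.48 m: A R^(2/3) = 147.9 — high.
Trying y = 3.41 m: A R^(2/3) = 54.51 — low.
Trying y = 4.29 m: A R^(2/3) = 87.66 — close enough.

y_n = 4.29 m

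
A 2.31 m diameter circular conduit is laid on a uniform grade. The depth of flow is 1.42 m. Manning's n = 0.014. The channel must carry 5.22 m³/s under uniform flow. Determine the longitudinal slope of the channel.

For a circular section of diameter D = 2.31 m at depth y = 1.42 m, the central angle is θ = 2 arccos(1 − 2y/D) = 3.605 rad. Then A = (D²/8)(θ − sin θ) = 2.702 m² and P = Dθ/2 = 4.163 m.
Hydraulic radius R = A/P = 2.702/4.163 = 0.6491 m.
From Manning's equation, S = [nQ / (1 A R^(2/3))]² = [0.014 × 5.22 / (1 × 2.702 × 0.6491^(2/3))]² = 0.0013.

S = 0.0013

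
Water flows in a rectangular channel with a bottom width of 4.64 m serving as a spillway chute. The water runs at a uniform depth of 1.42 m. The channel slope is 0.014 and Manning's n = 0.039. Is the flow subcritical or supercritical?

Flow area A = b·y = 4.64 × 1.42 = 6.589 m². Wetted perimeter P = b + 2y = 4.64 + 2×1.42 = 7.48 m.
Hydraulic radius R = A/P = 6.589/7.48 = 0.8809 m.
V = (1/n) R^(2/3) √S = (1/0.039) × 0.8809^(2/3) × √0.014 = 2.788 m/s. Hydraulic depth D_h = A/T = 6.589/4.64 = 1.42 m.
Froude number Fr = V/√(g·D_h) = 2.788/√(9.81×1.42) = 0.747, which is less than 1, so the flow is subcritical.

subcritical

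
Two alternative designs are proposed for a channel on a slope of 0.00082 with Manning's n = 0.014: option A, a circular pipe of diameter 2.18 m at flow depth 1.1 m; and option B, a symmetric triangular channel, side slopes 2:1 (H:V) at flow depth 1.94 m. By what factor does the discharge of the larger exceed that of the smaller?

5.41

Channel A: For a circular section of diameter D = 2.18 m at depth y = 1.1 m, the central angle is θ = 2 arccos(1 − 2y/D) = 3.16 rad. Then A = (D²/8)(θ − sin θ) = 1.888 m² and P = Dθ/2 = 3.444 m. Hydraulic radius R = A/P = 1.888/3.444 = 0.5482 m. Q_A = (1/0.014)·1.888·0.5482^(2/3)·√0.00082 = 2.587 m³/s.
Channel B: For a triangular section with side slope z = 2: A = zy² = 2×1.94² = 7.527 m²; P = 2y√(1+z²) = 2×1.94×2.236 = 8.676 m. Hydraulic radius R = A/P = 7.527/8.676 = 0.8676 m. Q_B = (1/0.014)·7.527·0.8676^(2/3)·√0.00082 = 14.01 m³/s.
The larger discharge is 14.01 m³/s and the smaller is 2.587 m³/s; the ratio is 5.41.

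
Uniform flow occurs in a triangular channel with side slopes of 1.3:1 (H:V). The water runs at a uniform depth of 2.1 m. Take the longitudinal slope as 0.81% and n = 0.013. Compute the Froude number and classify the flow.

For a triangular section with side slope z = 1.3: A = zy² = 1.3×2.1² = 5.733 m²; P = 2y√(1+z²) = 2×2.1×1.64 = 6.889 m.
Hydraulic radius R = A/P = 5.733/6.889 = 0.8323 m.
V = (1/n) R^(2/3) √S = (1/0.013) × 0.8323^(2/3) × √0.0081 = 6.125 m/s. Hydraulic depth D_h = A/T = 5.733/5.46 = 1.05 m.
Froude number Fr = V/√(g·D_h) = 6.125/√(9.81×1.05) = 1.91, which is greater than 1, so the flow is supercritical.

supercritical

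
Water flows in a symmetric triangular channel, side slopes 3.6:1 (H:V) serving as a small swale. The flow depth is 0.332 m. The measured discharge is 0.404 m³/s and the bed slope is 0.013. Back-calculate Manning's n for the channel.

n = 0.033

For a triangular section with side slope z = 3.6: A = zy² = 3.6×0.332² = 0.3968 m²; P = 2y√(1+z²) = 2×0.332×3.736 = 2.481 m.
Hydraulic radius R = A/P = 0.3968/2.481 = 0.1599 m.
Rearranging Manning's equation: n = (1/Q) A R^(2/3) S^(1/2) = (1/0.404) × 0.3968 × 0.1599^(2/3) × √0.013 = 0.033.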